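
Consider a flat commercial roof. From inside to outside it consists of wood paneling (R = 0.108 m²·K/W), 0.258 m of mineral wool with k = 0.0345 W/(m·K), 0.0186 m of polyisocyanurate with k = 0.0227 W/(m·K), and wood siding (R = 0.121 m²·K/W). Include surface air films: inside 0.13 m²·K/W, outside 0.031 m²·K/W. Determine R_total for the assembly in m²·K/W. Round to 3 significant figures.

8.69 m²·K/W

0.258/0.0345 = 7.478
0.0186/0.0227 = 0.8194
R_total = 0.13 + 0.108 + 7.478 + 0.8194 + 0.121 + 0.031 = 8.688 m²·K/W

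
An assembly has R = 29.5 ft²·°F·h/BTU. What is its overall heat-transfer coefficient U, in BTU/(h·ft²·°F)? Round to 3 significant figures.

U = 1/R = 1/29.5 = 0.0339

0.0339 BTU/(h·ft²·°F)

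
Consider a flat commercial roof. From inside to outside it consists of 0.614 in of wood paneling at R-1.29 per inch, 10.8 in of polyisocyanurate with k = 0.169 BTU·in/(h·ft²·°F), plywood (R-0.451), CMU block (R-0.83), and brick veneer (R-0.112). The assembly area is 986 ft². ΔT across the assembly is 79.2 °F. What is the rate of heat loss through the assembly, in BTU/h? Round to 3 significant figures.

1180 BTU/h

0.614 × 1.29 = 0.7921
10.8/0.169 = 63.91
R_total = 0.7921 + 63.91 + 0.451 + 0.83 + 0.112 = 66.09 ft²·°F·h/BTU
Q = A·ΔT/R = 986 × 79.2 / 66.09 = 1182 BTU/h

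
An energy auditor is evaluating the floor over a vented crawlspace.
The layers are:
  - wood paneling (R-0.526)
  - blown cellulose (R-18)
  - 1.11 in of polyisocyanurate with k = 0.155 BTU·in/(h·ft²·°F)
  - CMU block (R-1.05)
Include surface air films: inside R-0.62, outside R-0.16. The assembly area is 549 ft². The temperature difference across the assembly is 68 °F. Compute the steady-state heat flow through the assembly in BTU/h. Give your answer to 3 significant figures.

1.11/0.155 = 7.161
R_total = 0.62 + 0.526 + 18 + 7.161 + 1.05 + 0.16 = 27.52 ft²·°F·h/BTU
Q = A·ΔT/R = 549 × 68 / 27.52 = 1357 BTU/h

1360 BTU/h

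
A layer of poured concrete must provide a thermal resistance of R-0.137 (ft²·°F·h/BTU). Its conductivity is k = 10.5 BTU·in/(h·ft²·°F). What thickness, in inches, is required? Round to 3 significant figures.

L = R × k = 0.137 × 10.5 = 1.439 in

1.44 in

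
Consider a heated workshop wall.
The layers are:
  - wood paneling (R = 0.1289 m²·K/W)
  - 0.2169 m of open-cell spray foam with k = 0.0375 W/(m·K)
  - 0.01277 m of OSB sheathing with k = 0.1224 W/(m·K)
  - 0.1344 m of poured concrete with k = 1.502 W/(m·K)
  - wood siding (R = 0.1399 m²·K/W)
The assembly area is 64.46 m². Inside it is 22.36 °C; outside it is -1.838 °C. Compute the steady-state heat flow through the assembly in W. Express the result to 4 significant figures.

0.2169/0.0375 = 5.784
0.01277/0.1224 = 0.10433
0.1344/1.502 = 0.089481
R_total = 0.1289 + 5.784 + 0.10433 + 0.089481 + 0.1399 = 6.2466 m²·K/W
Q = A·ΔT/R = 64.46 × (22.36 − (-1.838)) / 6.2466 = 249.7 W

249.7 W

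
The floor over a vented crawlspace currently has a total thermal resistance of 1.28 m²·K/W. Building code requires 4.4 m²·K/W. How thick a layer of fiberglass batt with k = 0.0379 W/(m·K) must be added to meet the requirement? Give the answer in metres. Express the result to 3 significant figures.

ΔR = 4.4 − 1.28 = 3.12 m²·K/W
L = ΔR × k = 3.12 × 0.0379 = 0.1182 m

0.118 m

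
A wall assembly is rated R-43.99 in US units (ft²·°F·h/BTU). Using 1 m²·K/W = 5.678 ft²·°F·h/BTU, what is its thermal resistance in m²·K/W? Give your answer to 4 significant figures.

R_SI = 43.99/5.678 = 7.7474

7.747 m²·K/W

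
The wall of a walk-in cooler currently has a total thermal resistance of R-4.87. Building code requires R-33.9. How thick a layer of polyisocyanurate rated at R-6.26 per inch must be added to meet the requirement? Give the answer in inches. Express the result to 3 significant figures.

4.64 in

ΔR = 33.9 − 4.87 = 29.03 ft²·°F·h/BTU
L = ΔR / (R/in) = 29.03/6.26 = 4.637 in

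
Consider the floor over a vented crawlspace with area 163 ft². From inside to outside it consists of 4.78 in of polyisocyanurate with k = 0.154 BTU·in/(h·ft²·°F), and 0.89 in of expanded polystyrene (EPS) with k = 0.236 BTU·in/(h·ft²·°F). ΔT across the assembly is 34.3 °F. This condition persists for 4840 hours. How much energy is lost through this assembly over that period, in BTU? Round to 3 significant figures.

777000 BTU

4.78/0.154 = 31.04
0.89/0.236 = 3.771
R_total = 31.04 + 3.771 = 34.81 ft²·°F·h/BTU
Q = 163 × 34.3 / 34.81 = 160.6 BTU/h
E = 160.6 × 4840 = 777400 BTU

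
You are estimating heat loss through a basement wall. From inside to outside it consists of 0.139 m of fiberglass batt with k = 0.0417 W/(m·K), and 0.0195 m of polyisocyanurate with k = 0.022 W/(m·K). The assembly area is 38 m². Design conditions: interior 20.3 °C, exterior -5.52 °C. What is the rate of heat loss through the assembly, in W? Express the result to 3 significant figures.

0.139/0.0417 = 3.333
0.0195/0.022 = 0.8864
R_total = 3.333 + 0.8864 = 4.22 m²·K/W
Q = A·ΔT/R = 38 × (20.3 − (-5.52)) / 4.22 = 232.5 W

233 W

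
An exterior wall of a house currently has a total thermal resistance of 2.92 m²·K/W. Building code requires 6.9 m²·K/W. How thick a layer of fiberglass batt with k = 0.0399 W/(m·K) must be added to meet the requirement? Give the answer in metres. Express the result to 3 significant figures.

0.159 m

ΔR = 6.9 − 2.92 = 3.98 m²·K/W
L = ΔR × k = 3.98 × 0.0399 = 0.1588 m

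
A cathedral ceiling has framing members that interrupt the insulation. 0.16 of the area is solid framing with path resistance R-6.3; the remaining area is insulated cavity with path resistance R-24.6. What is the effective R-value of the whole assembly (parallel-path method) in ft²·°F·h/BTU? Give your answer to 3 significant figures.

16.8 ft²·°F·h/BTU

U_eff = 0.84/24.6 + 0.16/6.3 = 0.03415 + 0.0254 = 0.05954
R_eff = 1/U_eff = 16.79 ft²·°F·h/BTU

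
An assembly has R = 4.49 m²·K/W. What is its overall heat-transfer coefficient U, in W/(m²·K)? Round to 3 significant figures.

0.223 W/(m²·K)

U = 1/R = 1/4.49 = 0.2227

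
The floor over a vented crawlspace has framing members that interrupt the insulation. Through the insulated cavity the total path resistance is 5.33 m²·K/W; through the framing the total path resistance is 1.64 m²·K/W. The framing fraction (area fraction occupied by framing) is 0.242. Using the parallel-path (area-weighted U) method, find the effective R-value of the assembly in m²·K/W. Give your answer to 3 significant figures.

3.45 m²·K/W

U_eff = 0.758/5.33 + 0.242/1.64 = 0.1422 + 0.1476 = 0.2898
R_eff = 1/U_eff = 3.451 m²·K/W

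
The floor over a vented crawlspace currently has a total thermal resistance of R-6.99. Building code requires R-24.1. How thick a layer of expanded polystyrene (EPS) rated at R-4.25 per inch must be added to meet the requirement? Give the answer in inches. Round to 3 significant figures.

ΔR = 24.1 − 6.99 = 17.11 ft²·°F·h/BTU
L = ΔR / (R/in) = 17.11/4.25 = 4.026 in

4.03 in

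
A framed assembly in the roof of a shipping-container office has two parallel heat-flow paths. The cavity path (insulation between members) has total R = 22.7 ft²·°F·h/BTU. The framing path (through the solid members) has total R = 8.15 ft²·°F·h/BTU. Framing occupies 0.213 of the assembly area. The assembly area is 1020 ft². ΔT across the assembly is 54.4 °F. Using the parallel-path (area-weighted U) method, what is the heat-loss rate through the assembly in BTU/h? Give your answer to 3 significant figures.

U_eff = 0.787/22.7 + 0.213/8.15 = 0.03467 + 0.02613 = 0.0608
R_eff = 1/U_eff = 16.45 ft²·°F·h/BTU
Q = 1020 × 54.4 / 16.45 = 3374 BTU/h

3370 BTU/h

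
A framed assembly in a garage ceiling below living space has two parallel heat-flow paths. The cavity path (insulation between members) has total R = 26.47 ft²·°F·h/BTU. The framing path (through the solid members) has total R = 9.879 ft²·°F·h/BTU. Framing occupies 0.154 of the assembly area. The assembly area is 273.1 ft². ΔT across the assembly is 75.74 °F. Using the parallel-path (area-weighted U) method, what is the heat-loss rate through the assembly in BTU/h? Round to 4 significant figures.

983.5 BTU/h

U_eff = 0.846/26.47 + 0.154/9.879 = 0.031961 + 0.015589 = 0.047549
R_eff = 1/U_eff = 21.031 ft²·°F·h/BTU
Q = 273.1 × 75.74 / 21.031 = 983.54 BTU/h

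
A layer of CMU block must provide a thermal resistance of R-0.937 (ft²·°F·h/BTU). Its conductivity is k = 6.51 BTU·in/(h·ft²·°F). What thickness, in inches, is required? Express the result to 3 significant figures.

6.10 in

L = R × k = 0.937 × 6.51 = 6.1 in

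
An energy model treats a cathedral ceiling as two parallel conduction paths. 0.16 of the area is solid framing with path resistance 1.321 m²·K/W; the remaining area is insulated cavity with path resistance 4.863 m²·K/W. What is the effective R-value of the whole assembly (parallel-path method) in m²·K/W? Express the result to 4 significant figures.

U_eff = 0.84/4.863 + 0.16/1.321 = 0.17273 + 0.12112 = 0.29385
R_eff = 1/U_eff = 3.4031 m²·K/W

3.403 m²·K/W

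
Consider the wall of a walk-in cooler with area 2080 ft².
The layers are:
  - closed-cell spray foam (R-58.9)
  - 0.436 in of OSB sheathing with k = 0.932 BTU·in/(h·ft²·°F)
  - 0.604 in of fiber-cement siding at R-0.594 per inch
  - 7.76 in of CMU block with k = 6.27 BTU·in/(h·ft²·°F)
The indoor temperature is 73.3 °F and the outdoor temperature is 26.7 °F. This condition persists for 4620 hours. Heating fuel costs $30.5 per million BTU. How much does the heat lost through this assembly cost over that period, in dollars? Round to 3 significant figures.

224 dollars

0.436/0.932 = 0.4678
0.604 × 0.594 = 0.3588
7.76/6.27 = 1.238
R_total = 58.9 + 0.4678 + 0.3588 + 1.238 = 60.96 ft²·°F·h/BTU
Q = 2080 × (73.3 − 26.7) / 60.96 = 1590 BTU/h
E = 1590 × 4620 = 7345000 BTU
Cost = 7345000/10⁶ × 30.5 = $224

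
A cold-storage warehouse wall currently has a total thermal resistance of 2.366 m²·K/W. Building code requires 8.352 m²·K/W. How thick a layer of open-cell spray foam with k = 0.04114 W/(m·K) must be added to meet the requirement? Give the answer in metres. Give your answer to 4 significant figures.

ΔR = 8.352 − 2.366 = 5.986 m²·K/W
L = ΔR × k = 5.986 × 0.04114 = 0.24626 m

0.2463 m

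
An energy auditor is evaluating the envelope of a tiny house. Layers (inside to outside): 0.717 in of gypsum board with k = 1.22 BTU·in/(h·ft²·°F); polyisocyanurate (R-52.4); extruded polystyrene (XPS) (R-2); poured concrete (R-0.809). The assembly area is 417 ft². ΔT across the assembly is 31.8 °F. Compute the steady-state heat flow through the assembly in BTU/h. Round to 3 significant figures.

0.717/1.22 = 0.5877
R_total = 0.5877 + 52.4 + 2 + 0.809 = 55.8 ft²·°F·h/BTU
Q = A·ΔT/R = 417 × 31.8 / 55.8 = 237.7 BTU/h

238 BTU/h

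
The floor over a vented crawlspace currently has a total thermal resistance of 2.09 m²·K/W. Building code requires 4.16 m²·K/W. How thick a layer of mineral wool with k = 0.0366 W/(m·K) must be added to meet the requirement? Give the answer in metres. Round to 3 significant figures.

0.0758 m

ΔR = 4.16 − 2.09 = 2.07 m²·K/W
L = ΔR × k = 2.07 × 0.0366 = 0.07576 m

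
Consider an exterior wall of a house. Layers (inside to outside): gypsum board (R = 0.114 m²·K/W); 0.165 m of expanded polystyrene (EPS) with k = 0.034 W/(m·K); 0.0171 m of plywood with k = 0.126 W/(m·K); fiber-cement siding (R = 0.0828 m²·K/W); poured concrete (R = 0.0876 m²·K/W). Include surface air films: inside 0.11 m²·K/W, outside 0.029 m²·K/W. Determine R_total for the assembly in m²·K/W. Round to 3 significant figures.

5.41 m²·K/W

0.165/0.034 = 4.853
0.0171/0.126 = 0.1357
R_total = 0.11 + 0.114 + 4.853 + 0.1357 + 0.0828 + 0.0876 + 0.029 = 5.412 m²·K/W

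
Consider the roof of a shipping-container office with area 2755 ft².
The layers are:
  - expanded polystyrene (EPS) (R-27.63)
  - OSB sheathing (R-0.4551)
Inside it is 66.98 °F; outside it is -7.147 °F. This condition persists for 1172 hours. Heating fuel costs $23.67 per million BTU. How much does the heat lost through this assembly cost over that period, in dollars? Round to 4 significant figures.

201.7 dollars

R_total = 27.63 + 0.4551 = 28.085 ft²·°F·h/BTU
Q = 2755 × (66.98 − (-7.147)) / 28.085 = 7271.5 BTU/h
E = 7271.5 × 1172 = 8522200 BTU
Cost = 8522200/10⁶ × 23.67 = $201.72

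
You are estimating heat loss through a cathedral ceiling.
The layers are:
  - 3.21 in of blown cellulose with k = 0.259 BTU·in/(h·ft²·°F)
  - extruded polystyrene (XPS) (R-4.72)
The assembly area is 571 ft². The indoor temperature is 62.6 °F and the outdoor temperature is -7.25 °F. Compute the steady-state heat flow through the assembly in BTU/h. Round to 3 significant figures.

2330 BTU/h

3.21/0.259 = 12.39
R_total = 12.39 + 4.72 = 17.11 ft²·°F·h/BTU
Q = A·ΔT/R = 571 × (62.6 − (-7.25)) / 17.11 = 2331 BTU/h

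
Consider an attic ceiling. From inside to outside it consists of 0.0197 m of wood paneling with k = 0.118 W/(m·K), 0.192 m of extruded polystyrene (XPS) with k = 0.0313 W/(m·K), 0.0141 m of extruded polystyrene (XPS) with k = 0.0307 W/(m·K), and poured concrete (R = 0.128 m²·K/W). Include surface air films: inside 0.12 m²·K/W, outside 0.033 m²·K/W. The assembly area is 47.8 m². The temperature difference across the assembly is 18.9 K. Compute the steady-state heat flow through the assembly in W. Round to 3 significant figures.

128 W

0.0197/0.118 = 0.1669
0.192/0.0313 = 6.134
0.0141/0.0307 = 0.4593
R_total = 0.12 + 0.1669 + 6.134 + 0.4593 + 0.128 + 0.033 = 7.041 m²·K/W
Q = A·ΔT/R = 47.8 × 18.9 / 7.041 = 128.3 W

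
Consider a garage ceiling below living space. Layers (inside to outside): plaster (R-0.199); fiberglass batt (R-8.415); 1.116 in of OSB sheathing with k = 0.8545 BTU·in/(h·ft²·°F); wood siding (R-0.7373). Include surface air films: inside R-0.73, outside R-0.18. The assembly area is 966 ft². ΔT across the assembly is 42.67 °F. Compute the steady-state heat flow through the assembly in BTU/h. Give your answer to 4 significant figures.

3563 BTU/h

1.116/0.8545 = 1.306
R_total = 0.73 + 0.199 + 8.415 + 1.306 + 0.7373 + 0.18 = 11.567 ft²·°F·h/BTU
Q = A·ΔT/R = 966 × 42.67 / 11.567 = 3563.4 BTU/h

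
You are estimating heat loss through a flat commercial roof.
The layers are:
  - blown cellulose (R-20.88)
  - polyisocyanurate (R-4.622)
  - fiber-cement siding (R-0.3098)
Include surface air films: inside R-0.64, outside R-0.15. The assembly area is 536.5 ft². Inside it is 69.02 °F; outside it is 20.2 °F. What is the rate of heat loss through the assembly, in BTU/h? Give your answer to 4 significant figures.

984.6 BTU/h

R_total = 0.64 + 20.88 + 4.622 + 0.3098 + 0.15 = 26.602 ft²·°F·h/BTU
Q = A·ΔT/R = 536.5 × (69.02 − 20.2) / 26.602 = 984.59 BTU/h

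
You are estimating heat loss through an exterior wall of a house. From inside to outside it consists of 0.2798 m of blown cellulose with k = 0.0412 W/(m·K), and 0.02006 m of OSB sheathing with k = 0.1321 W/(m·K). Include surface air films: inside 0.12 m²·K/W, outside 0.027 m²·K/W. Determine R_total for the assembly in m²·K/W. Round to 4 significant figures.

7.090 m²·K/W

0.2798/0.0412 = 6.7913
0.02006/0.1321 = 0.15185
R_total = 0.12 + 6.7913 + 0.15185 + 0.027 = 7.0901 m²·K/W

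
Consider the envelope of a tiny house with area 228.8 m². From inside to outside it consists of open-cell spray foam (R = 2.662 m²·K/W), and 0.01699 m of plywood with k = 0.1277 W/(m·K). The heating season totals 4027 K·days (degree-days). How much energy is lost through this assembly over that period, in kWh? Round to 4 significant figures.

0.01699/0.1277 = 0.13305
R_total = 2.662 + 0.13305 = 2.795 m²·K/W
E = A × HDD × 24 / R / 1000 = 228.8 × 4027 × 24 / 2.795 / 1000 = 7911.5 kWh

7912 kWh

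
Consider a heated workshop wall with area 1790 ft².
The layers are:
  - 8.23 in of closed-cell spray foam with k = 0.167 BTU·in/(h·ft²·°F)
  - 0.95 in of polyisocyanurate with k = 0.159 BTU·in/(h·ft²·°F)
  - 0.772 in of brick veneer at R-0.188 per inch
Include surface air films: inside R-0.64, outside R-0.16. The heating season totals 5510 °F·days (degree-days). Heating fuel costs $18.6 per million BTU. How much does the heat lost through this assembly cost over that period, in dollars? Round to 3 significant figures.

8.23/0.167 = 49.28
0.95/0.159 = 5.975
0.772 × 0.188 = 0.1451
R_total = 0.64 + 49.28 + 5.975 + 0.1451 + 0.16 = 56.2 ft²·°F·h/BTU
E = A × HDD × 24 / R = 1790 × 5510 × 24 / 56.2 = 4212000 BTU
Cost = 4212000/10⁶ × 18.6 = $78.34

78.3 dollars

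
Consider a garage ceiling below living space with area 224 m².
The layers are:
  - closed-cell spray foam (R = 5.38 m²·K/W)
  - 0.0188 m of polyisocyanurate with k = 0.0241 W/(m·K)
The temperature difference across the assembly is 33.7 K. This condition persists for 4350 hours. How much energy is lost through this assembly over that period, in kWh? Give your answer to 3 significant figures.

0.0188/0.0241 = 0.7801
R_total = 5.38 + 0.7801 = 6.16 m²·K/W
Q = 224 × 33.7 / 6.16 = 1225 W
E = 1225 W × 4350 h / 1000 = 5331 kWh

5330 kWh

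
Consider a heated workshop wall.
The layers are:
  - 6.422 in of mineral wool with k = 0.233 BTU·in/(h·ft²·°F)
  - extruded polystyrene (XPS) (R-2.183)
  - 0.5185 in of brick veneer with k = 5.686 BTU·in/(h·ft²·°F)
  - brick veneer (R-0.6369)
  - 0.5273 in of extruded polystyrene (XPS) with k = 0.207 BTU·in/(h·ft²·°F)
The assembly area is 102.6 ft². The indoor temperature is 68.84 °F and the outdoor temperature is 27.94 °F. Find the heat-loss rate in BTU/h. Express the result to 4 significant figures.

127.1 BTU/h

6.422/0.233 = 27.562
0.5185/5.686 = 0.091189
0.5273/0.207 = 2.5473
R_total = 27.562 + 2.183 + 0.091189 + 0.6369 + 2.5473 = 33.021 ft²·°F·h/BTU
Q = A·ΔT/R = 102.6 × (68.84 − 27.94) / 33.021 = 127.08 BTU/h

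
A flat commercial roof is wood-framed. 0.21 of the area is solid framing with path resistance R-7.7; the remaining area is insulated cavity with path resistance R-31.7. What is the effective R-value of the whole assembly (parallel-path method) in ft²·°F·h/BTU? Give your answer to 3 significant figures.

U_eff = 0.79/31.7 + 0.21/7.7 = 0.02492 + 0.02727 = 0.05219
R_eff = 1/U_eff = 19.16 ft²·°F·h/BTU

19.2 ft²·°F·h/BTU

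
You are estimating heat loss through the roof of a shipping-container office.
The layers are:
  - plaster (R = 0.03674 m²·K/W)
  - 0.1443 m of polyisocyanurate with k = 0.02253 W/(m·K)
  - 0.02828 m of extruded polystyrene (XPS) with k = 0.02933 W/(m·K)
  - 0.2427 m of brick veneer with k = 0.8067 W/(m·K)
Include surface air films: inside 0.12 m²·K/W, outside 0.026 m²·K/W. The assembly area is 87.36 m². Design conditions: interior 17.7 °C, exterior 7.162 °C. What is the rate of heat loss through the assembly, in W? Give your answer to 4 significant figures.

117.2 W

0.1443/0.02253 = 6.4048
0.02828/0.02933 = 0.9642
0.2427/0.8067 = 0.30086
R_total = 0.12 + 0.03674 + 6.4048 + 0.9642 + 0.30086 + 0.026 = 7.8526 m²·K/W
Q = A·ΔT/R = 87.36 × (17.7 − 7.162) / 7.8526 = 117.24 W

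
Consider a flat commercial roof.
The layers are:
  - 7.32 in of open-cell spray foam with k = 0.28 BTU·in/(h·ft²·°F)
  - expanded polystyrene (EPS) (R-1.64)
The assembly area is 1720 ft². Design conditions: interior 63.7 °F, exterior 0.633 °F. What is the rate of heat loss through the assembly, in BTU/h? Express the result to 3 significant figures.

7.32/0.28 = 26.14
R_total = 26.14 + 1.64 = 27.78 ft²·°F·h/BTU
Q = A·ΔT/R = 1720 × (63.7 − 0.633) / 27.78 = 3904 BTU/h

3900 BTU/h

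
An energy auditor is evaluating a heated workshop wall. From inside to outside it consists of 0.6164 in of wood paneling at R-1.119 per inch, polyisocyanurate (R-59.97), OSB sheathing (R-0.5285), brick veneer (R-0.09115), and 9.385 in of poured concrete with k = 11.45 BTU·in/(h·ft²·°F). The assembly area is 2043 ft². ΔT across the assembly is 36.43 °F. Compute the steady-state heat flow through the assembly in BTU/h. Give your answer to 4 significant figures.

0.6164 × 1.119 = 0.68975
9.385/11.45 = 0.81965
R_total = 0.68975 + 59.97 + 0.5285 + 0.09115 + 0.81965 = 62.099 ft²·°F·h/BTU
Q = A·ΔT/R = 2043 × 36.43 / 62.099 = 1198.5 BTU/h

1199 BTU/h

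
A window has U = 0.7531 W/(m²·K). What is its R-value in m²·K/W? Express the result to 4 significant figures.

1.328 m²·K/W

R = 1/U = 1/0.7531 = 1.3278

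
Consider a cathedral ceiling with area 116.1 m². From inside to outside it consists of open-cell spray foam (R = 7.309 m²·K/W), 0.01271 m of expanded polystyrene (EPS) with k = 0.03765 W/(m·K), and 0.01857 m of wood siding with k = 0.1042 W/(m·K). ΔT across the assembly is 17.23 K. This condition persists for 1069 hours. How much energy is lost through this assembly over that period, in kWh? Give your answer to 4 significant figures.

0.01271/0.03765 = 0.33758
0.01857/0.1042 = 0.17821
R_total = 7.309 + 0.33758 + 0.17821 = 7.8248 m²·K/W
Q = 116.1 × 17.23 / 7.8248 = 255.65 W
E = 255.65 W × 1069 h / 1000 = 273.29 kWh

273.3 kWh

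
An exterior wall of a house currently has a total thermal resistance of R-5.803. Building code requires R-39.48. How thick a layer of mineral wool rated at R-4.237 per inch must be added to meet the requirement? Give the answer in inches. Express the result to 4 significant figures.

7.948 in

ΔR = 39.48 − 5.803 = 33.677 ft²·°F·h/BTU
L = ΔR / (R/in) = 33.677/4.237 = 7.9483 in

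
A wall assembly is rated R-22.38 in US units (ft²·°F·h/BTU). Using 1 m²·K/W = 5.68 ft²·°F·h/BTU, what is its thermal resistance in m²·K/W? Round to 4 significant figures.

3.940 m²·K/W

R_SI = 22.38/5.68 = 3.9401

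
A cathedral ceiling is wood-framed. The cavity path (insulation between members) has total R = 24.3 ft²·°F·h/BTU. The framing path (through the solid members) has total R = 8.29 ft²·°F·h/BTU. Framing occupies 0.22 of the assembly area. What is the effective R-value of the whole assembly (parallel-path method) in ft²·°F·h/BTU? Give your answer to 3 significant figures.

17.1 ft²·°F·h/BTU

U_eff = 0.78/24.3 + 0.22/8.29 = 0.0321 + 0.02654 = 0.05864
R_eff = 1/U_eff = 17.05 ft²·°F·h/BTU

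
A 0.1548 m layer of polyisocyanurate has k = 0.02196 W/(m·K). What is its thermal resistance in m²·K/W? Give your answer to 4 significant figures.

R = L/k = 0.1548/0.02196 = 7.0492 m²·K/W

7.049 m²·K/W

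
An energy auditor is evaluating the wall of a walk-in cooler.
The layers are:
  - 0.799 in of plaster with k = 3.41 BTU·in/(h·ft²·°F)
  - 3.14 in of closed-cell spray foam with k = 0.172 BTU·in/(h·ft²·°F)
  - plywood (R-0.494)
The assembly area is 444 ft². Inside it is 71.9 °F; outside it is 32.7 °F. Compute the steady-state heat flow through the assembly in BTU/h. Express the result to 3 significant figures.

0.799/3.41 = 0.2343
3.14/0.172 = 18.26
R_total = 0.2343 + 18.26 + 0.494 = 18.98 ft²·°F·h/BTU
Q = A·ΔT/R = 444 × (71.9 − 32.7) / 18.98 = 916.8 BTU/h

917 BTU/h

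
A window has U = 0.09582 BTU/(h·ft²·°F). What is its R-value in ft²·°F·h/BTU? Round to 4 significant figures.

10.44 ft²·°F·h/BTU

R = 1/U = 1/0.09582 = 10.436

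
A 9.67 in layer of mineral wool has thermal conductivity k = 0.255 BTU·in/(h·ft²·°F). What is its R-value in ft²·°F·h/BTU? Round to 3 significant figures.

R = L/k = 9.67/0.255 = 37.92 ft²·°F·h/BTU

37.9 ft²·°F·h/BTU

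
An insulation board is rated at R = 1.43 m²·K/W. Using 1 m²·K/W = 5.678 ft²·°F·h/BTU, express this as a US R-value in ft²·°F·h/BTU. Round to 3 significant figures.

8.12 ft²·°F·h/BTU

R_US = 1.43 × 5.678 = 8.12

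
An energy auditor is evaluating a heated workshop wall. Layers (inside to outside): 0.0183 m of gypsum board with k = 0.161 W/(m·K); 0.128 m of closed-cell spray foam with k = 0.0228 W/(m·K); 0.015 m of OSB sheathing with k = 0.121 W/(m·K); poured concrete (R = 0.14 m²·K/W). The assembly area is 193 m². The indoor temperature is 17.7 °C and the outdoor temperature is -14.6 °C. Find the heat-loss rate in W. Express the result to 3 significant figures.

0.0183/0.161 = 0.1137
0.128/0.0228 = 5.614
0.015/0.121 = 0.124
R_total = 0.1137 + 5.614 + 0.124 + 0.14 = 5.992 m²·K/W
Q = A·ΔT/R = 193 × (17.7 − (-14.6)) / 5.992 = 1040 W

1040 W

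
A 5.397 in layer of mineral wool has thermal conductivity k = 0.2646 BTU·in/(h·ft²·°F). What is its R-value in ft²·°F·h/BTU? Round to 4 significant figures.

20.40 ft²·°F·h/BTU

R = L/k = 5.397/0.2646 = 20.397 ft²·°F·h/BTU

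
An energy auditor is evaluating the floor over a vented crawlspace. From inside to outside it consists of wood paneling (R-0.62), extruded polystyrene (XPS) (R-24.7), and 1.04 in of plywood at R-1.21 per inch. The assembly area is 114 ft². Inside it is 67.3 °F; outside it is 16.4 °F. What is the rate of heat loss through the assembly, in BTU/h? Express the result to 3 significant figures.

218 BTU/h

1.04 × 1.21 = 1.258
R_total = 0.62 + 24.7 + 1.258 = 26.58 ft²·°F·h/BTU
Q = A·ΔT/R = 114 × (67.3 − 16.4) / 26.58 = 218.3 BTU/h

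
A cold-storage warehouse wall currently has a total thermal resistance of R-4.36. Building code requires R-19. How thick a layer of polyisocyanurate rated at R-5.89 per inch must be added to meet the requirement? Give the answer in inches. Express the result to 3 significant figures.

ΔR = 19 − 4.36 = 14.64 ft²·°F·h/BTU
L = ΔR / (R/in) = 14.64/5.89 = 2.486 in

2.49 in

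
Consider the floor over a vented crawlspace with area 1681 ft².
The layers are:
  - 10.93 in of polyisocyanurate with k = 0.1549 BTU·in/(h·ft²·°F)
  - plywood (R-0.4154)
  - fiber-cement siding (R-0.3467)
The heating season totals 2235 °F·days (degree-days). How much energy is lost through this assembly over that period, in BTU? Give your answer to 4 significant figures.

1264000 BTU

10.93/0.1549 = 70.562
R_total = 70.562 + 0.4154 + 0.3467 = 71.324 ft²·°F·h/BTU
E = A × HDD × 24 / R = 1681 × 2235 × 24 / 71.324 = 1264200 BTU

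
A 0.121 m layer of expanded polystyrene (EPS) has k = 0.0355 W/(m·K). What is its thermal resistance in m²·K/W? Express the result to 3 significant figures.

R = L/k = 0.121/0.0355 = 3.408 m²·K/W

3.41 m²·K/W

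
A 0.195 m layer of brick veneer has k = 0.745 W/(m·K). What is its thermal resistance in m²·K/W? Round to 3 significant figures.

0.262 m²·K/W

R = L/k = 0.195/0.745 = 0.2617 m²·K/W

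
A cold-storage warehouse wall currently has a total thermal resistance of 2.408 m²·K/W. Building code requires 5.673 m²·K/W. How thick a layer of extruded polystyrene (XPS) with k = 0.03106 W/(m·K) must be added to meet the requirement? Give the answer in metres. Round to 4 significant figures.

0.1014 m

ΔR = 5.673 − 2.408 = 3.265 m²·K/W
L = ΔR × k = 3.265 × 0.03106 = 0.10141 m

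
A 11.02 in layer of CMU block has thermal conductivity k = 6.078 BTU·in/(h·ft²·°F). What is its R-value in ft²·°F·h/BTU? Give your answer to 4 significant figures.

R = L/k = 11.02/6.078 = 1.8131 ft²·°F·h/BTU

1.813 ft²·°F·h/BTU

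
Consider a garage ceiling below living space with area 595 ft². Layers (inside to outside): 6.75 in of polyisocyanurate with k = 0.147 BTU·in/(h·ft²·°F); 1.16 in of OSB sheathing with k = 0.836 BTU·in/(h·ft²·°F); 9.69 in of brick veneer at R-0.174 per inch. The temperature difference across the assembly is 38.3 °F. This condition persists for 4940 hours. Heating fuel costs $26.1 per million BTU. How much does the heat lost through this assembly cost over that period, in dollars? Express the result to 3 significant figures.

60.0 dollars

6.75/0.147 = 45.92
1.16/0.836 = 1.388
9.69 × 0.174 = 1.686
R_total = 45.92 + 1.388 + 1.686 = 48.99 ft²·°F·h/BTU
Q = 595 × 38.3 / 48.99 = 465.1 BTU/h
E = 465.1 × 4940 = 2298000 BTU
Cost = 2298000/10⁶ × 26.1 = $59.97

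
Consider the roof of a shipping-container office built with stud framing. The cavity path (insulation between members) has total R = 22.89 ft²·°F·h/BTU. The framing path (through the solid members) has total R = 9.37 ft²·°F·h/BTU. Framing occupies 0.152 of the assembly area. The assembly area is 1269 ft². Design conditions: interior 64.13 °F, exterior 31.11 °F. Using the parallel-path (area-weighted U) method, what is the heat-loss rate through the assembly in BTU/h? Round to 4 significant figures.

U_eff = 0.848/22.89 + 0.152/9.37 = 0.037047 + 0.016222 = 0.053269
R_eff = 1/U_eff = 18.773 ft²·°F·h/BTU
Q = 1269 × (64.13 − 31.11) / 18.773 = 2232.1 BTU/h

2232 BTU/h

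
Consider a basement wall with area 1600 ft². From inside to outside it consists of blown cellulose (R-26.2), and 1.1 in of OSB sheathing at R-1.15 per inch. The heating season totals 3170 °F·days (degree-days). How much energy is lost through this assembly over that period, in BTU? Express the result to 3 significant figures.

4430000 BTU

1.1 × 1.15 = 1.265
R_total = 26.2 + 1.265 = 27.46 ft²·°F·h/BTU
E = A × HDD × 24 / R = 1600 × 3170 × 24 / 27.46 = 4432000 BTU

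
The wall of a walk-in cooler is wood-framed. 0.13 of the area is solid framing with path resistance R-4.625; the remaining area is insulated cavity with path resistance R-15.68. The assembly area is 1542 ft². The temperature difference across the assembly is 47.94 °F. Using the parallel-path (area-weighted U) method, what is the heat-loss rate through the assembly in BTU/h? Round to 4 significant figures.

6179 BTU/h

U_eff = 0.87/15.68 + 0.13/4.625 = 0.055485 + 0.028108 = 0.083593
R_eff = 1/U_eff = 11.963 ft²·°F·h/BTU
Q = 1542 × 47.94 / 11.963 = 6179.5 BTU/h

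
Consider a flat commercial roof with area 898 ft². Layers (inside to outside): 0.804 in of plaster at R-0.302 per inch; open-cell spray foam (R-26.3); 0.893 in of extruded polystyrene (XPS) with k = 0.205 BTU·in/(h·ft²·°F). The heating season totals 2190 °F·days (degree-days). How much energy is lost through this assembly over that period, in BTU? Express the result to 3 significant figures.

1530000 BTU

0.804 × 0.302 = 0.2428
0.893/0.205 = 4.356
R_total = 0.2428 + 26.3 + 4.356 = 30.9 ft²·°F·h/BTU
E = A × HDD × 24 / R = 898 × 2190 × 24 / 30.9 = 1528000 BTU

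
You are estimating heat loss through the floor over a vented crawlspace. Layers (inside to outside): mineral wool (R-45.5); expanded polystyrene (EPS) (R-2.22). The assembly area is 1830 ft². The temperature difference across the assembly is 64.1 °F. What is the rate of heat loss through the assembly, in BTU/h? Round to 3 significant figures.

R_total = 45.5 + 2.22 = 47.72 ft²·°F·h/BTU
Q = A·ΔT/R = 1830 × 64.1 / 47.72 = 2458 BTU/h

2460 BTU/h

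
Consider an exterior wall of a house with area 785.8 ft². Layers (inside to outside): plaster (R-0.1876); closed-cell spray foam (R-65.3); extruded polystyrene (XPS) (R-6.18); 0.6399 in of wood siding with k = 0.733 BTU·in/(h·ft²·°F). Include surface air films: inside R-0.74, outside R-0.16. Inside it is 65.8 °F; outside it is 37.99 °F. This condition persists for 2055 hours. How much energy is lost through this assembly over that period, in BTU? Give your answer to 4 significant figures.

0.6399/0.733 = 0.87299
R_total = 0.74 + 0.1876 + 65.3 + 6.18 + 0.87299 + 0.16 = 73.441 ft²·°F·h/BTU
Q = 785.8 × (65.8 − 37.99) / 73.441 = 297.56 BTU/h
E = 297.56 × 2055 = 611490 BTU

611500 BTU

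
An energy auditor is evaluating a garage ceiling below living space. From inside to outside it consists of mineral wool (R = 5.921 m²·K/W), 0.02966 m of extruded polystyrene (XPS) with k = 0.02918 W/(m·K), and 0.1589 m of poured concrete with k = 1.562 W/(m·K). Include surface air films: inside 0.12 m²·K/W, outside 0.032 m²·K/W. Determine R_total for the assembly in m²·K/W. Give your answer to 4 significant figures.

7.191 m²·K/W

0.02966/0.02918 = 1.0164
0.1589/1.562 = 0.10173
R_total = 0.12 + 5.921 + 1.0164 + 0.10173 + 0.032 = 7.1912 m²·K/W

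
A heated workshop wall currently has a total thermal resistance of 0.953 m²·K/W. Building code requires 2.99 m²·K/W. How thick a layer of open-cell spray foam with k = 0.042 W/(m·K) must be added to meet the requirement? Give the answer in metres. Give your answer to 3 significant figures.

ΔR = 2.99 − 0.953 = 2.037 m²·K/W
L = ΔR × k = 2.037 × 0.042 = 0.08555 m

0.0856 m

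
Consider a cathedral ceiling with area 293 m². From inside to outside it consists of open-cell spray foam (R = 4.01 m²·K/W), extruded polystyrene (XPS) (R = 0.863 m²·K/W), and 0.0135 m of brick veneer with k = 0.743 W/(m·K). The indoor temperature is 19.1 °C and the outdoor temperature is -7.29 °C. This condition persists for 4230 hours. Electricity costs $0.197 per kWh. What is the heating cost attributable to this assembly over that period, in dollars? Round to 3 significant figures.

0.0135/0.743 = 0.01817
R_total = 4.01 + 0.863 + 0.01817 = 4.891 m²·K/W
Q = 293 × (19.1 − (-7.29)) / 4.891 = 1581 W
E = 1581 W × 4230 h / 1000 = 6687 kWh
Cost = 6687 × 0.197 = $1317

1320 dollars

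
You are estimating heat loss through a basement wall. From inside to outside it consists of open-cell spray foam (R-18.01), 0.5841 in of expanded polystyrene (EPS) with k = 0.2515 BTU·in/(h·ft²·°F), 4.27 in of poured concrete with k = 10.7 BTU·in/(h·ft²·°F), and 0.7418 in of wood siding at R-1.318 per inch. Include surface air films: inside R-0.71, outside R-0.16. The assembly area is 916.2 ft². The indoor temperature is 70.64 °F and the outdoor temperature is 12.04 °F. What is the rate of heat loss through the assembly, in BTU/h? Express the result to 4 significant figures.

0.5841/0.2515 = 2.3225
4.27/10.7 = 0.39907
0.7418 × 1.318 = 0.97769
R_total = 0.71 + 18.01 + 2.3225 + 0.39907 + 0.97769 + 0.16 = 22.579 ft²·°F·h/BTU
Q = A·ΔT/R = 916.2 × (70.64 − 12.04) / 22.579 = 2377.8 BTU/h

2378 BTU/h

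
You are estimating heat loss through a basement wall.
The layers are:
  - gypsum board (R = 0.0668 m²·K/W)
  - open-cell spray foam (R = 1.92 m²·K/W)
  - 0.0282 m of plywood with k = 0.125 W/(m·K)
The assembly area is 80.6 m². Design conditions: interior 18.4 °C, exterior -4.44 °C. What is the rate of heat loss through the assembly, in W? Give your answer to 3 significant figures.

0.0282/0.125 = 0.2256
R_total = 0.0668 + 1.92 + 0.2256 = 2.212 m²·K/W
Q = A·ΔT/R = 80.6 × (18.4 − (-4.44)) / 2.212 = 832.1 W

832 W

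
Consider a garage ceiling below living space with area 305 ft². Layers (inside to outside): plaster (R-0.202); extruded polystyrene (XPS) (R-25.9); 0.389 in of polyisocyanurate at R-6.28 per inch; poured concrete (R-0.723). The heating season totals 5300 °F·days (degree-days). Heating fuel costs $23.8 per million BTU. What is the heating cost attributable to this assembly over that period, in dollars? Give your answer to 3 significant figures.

0.389 × 6.28 = 2.443
R_total = 0.202 + 25.9 + 2.443 + 0.723 = 29.27 ft²·°F·h/BTU
E = A × HDD × 24 / R = 305 × 5300 × 24 / 29.27 = 1326000 BTU
Cost = 1326000/10⁶ × 23.8 = $31.55

31.5 dollars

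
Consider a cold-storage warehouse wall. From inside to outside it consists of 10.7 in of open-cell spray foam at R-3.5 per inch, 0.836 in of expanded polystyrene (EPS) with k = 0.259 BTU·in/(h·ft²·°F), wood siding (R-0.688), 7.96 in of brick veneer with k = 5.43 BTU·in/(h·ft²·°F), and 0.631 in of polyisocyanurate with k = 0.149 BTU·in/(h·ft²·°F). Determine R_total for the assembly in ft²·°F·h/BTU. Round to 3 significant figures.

10.7 × 3.5 = 37.45
0.836/0.259 = 3.228
7.96/5.43 = 1.466
0.631/0.149 = 4.235
R_total = 37.45 + 3.228 + 0.688 + 1.466 + 4.235 = 47.07 ft²·°F·h/BTU

47.1 ft²·°F·h/BTU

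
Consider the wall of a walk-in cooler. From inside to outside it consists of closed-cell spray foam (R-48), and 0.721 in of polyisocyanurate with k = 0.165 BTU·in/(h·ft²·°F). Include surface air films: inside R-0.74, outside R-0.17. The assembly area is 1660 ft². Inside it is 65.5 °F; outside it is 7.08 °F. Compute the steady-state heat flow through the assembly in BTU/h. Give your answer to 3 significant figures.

0.721/0.165 = 4.37
R_total = 0.74 + 48 + 4.37 + 0.17 = 53.28 ft²·°F·h/BTU
Q = A·ΔT/R = 1660 × (65.5 − 7.08) / 53.28 = 1820 BTU/h

1820 BTU/h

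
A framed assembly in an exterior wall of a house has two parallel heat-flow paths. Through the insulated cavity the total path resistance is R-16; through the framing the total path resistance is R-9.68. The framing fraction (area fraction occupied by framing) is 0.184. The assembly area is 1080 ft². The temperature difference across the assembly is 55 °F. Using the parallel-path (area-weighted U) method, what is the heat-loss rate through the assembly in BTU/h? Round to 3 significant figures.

U_eff = 0.816/16 + 0.184/9.68 = 0.051 + 0.01901 = 0.07001
R_eff = 1/U_eff = 14.28 ft²·°F·h/BTU
Q = 1080 × 55 / 14.28 = 4158 BTU/h

4160 BTU/h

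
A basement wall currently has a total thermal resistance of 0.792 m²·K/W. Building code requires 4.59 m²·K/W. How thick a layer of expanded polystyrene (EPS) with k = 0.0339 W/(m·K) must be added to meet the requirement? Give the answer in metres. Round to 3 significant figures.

0.129 m

ΔR = 4.59 − 0.792 = 3.798 m²·K/W
L = ΔR × k = 3.798 × 0.0339 = 0.1288 m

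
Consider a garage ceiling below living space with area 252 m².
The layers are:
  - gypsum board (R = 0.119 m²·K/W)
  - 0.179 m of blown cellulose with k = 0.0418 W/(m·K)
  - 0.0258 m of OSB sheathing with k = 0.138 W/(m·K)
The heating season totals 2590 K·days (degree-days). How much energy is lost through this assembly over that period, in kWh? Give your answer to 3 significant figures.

3410 kWh

0.179/0.0418 = 4.282
0.0258/0.138 = 0.187
R_total = 0.119 + 4.282 + 0.187 = 4.588 m²·K/W
E = A × HDD × 24 / R / 1000 = 252 × 2590 × 24 / 4.588 / 1000 = 3414 kWh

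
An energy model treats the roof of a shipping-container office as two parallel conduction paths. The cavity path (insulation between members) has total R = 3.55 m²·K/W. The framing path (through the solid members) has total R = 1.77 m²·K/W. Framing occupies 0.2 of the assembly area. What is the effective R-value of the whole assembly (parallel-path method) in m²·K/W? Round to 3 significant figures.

2.96 m²·K/W

U_eff = 0.8/3.55 + 0.2/1.77 = 0.2254 + 0.113 = 0.3383
R_eff = 1/U_eff = 2.956 m²·K/W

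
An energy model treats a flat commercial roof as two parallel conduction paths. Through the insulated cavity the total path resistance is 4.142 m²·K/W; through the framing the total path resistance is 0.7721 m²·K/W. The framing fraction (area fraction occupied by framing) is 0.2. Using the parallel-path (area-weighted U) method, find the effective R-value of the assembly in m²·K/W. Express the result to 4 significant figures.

2.212 m²·K/W

U_eff = 0.8/4.142 + 0.2/0.7721 = 0.19314 + 0.25903 = 0.45218
R_eff = 1/U_eff = 2.2115 m²·K/W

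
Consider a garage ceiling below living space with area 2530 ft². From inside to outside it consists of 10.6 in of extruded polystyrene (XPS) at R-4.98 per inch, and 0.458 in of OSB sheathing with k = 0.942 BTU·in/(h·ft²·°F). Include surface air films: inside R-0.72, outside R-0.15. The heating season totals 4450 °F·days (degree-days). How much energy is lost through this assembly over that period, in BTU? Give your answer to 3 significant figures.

10.6 × 4.98 = 52.79
0.458/0.942 = 0.4862
R_total = 0.72 + 52.79 + 0.4862 + 0.15 = 54.14 ft²·°F·h/BTU
E = A × HDD × 24 / R = 2530 × 4450 × 24 / 54.14 = 4990000 BTU

4990000 BTU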